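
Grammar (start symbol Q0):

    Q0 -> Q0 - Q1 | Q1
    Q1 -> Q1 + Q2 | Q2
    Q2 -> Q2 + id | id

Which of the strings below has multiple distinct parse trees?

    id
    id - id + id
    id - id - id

id - id + id

id: 1 tree
id - id + id: 2 trees
id - id - id: 1 tree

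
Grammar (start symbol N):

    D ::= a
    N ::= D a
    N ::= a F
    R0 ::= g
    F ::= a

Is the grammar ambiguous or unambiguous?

Witness: a a

Derivation 1: N ⇒ D a ⇒ a a
Derivation 2: N ⇒ a F ⇒ a a

Two distinct leftmost derivations for the same string.

Ambiguous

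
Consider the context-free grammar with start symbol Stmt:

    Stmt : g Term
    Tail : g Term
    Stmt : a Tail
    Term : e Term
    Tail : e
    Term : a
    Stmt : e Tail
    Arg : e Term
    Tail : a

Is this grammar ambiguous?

(Arg is unreachable from Stmt, so its rules don't affect L(Stmt).) Restricted to the reachable nonterminals, every rule has the form A → t or A → t B, and no two rules for the same A share a first terminal. The grammar encodes a DFA — one run per string.

Unambiguous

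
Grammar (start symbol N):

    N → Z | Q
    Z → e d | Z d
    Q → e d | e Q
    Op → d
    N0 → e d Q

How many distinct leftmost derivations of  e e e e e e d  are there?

1

Parse trees for e e e e e e d:
  [N [Q e [Q e [Q e [Q e [Q e [Q e d]]]]]]]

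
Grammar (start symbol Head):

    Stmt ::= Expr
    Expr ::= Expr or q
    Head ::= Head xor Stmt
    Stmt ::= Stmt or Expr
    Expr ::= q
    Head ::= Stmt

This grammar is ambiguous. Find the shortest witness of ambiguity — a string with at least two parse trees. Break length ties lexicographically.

length 1: no string has ≥2 trees
length 3: q or q has 2 parse trees

Two derivations of q or q:
  Head ⇒ Stmt ⇒ Expr ⇒ Expr or q ⇒ q or q
  Head ⇒ Stmt ⇒ Stmt or Expr ⇒ Expr or Expr ⇒ q or Expr ⇒ q or q

q or q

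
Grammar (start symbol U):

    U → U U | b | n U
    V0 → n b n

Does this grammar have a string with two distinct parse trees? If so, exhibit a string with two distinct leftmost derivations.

Ambiguous

Witness: b b b

Derivation 1: U ⇒ U U ⇒ U U U ⇒ b U U ⇒ b b U ⇒ b b b
Derivation 2: U ⇒ U U ⇒ b U ⇒ b U U ⇒ b b U ⇒ b b b

Two distinct leftmost derivations for the same string.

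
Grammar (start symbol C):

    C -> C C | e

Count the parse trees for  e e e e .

5

Parse trees for e e e e:
  [C [C e] [C [C e] [C [C e] [C e]]]]
  [C [C e] [C [C [C e] [C e]] [C e]]]
  [C [C [C e] [C e]] [C [C e] [C e]]]
  [C [C [C e] [C [C e] [C e]]] [C e]]
  [C [C [C [C e] [C e]] [C e]] [C e]]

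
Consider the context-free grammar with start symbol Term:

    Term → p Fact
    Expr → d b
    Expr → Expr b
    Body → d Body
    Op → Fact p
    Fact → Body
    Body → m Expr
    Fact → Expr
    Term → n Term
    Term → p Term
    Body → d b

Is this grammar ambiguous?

Ambiguous

Witness: p d b

Derivation 1: Term ⇒ p Fact ⇒ p Body ⇒ p d b
Derivation 2: Term ⇒ p Fact ⇒ p Expr ⇒ p d b

Two distinct leftmost derivations for the same string.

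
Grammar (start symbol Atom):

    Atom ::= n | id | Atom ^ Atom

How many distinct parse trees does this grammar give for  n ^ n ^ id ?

Parse trees for n ^ n ^ id:
  [Atom [Atom n] ^ [Atom [Atom n] ^ [Atom id]]]
  [Atom [Atom [Atom n] ^ [Atom n]] ^ [Atom id]]

2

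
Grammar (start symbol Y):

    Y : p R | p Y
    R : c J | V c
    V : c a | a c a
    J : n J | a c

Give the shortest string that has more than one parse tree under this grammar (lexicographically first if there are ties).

p c a c

length 4: p c a c has 2 parse trees

Two derivations of p c a c:
  Y ⇒ p R ⇒ p c J ⇒ p c a c
  Y ⇒ p R ⇒ p V c ⇒ p c a c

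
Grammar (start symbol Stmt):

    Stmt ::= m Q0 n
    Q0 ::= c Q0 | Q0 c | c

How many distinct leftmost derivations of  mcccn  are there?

4

Parse trees for mcccn:
  [Stmt m [Q0 c [Q0 c [Q0 c]]] n]
  [Stmt m [Q0 c [Q0 [Q0 c] c]] n]
  [Stmt m [Q0 [Q0 c [Q0 c]] c] n]
  [Stmt m [Q0 [Q0 [Q0 c] c] c] n]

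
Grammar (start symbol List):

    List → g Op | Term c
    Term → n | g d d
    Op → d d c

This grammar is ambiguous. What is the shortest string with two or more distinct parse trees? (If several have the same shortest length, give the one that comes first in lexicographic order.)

length 2: no string has ≥2 trees
length 4: g d d c has 2 parse trees

Two derivations of g d d c:
  List ⇒ g Op ⇒ g d d c
  List ⇒ Term c ⇒ g d d c

g d d c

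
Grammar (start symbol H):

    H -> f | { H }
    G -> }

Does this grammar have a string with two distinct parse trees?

Only H is reachable from H; ignoring the rest: Each string is a nest of matched brackets around a single atom. An opening bracket forces the recursive rule; an atom forces the base rule.

Unambiguous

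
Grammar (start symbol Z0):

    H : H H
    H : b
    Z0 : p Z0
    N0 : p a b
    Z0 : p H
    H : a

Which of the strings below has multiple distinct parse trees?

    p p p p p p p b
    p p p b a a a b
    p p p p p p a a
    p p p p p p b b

p p p b a a a b

p p p p p p p b: 1 tree
p p p b a a a b: 14 trees
p p p p p p a a: 1 tree
p p p p p p b b: 1 tree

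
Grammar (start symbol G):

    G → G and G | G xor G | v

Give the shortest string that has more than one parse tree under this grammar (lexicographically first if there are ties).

length 1: no string has ≥2 trees
length 3: no string has ≥2 trees
length 5: v and v and v has 2 parse trees

Two derivations of v and v and v:
  G ⇒ G and G ⇒ G and G and G ⇒ v and G and G ⇒ v and v and G ⇒ v and v and v
  G ⇒ G and G ⇒ v and G ⇒ v and G and G ⇒ v and v and G ⇒ v and v and v

v and v and v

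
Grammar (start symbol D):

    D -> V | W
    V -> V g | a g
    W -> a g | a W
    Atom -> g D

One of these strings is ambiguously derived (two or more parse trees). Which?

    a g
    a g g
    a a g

a g: 2 trees
a g g: 1 tree
a a g: 1 tree

a g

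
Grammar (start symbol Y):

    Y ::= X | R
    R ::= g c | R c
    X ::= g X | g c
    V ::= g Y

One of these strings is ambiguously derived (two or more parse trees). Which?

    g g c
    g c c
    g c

g g c: 1 tree
g c c: 1 tree
g c: 2 trees

g c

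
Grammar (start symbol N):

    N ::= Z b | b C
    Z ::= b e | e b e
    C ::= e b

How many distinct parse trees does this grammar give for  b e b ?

2

Parse trees for b e b:
  [N [Z b e] b]
  [N b [C e b]]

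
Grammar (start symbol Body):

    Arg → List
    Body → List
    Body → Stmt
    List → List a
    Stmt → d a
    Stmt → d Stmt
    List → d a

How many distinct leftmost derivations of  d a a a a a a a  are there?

Parse trees for d a a a a a a a:
  [Body [List [List [List [List [List [List [List d a] a] a] a] a] a] a]]

1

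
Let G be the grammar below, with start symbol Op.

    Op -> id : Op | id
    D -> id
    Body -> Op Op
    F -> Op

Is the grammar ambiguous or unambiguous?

Only Op is reachable from Op; ignoring the rest: The reachable grammar is A → atom sep A | atom. Each atom is followed by either the separator (recurse) or end-of-string (stop) — no choice point.

Unambiguous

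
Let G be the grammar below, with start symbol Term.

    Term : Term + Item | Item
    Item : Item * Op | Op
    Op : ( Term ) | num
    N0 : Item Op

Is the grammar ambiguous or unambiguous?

Unambiguous

(N0 is unreachable from Term, so its rules don't affect L(Term).) This is a standard precedence ladder (Term over Item over Op), with each level left-recursive on its own operator ('+' at Term, '*' at Item). That structure is LR(1), hence unambiguous.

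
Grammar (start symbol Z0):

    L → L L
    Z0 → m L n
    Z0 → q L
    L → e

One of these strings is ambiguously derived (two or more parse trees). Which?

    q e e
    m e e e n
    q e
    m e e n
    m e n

m e e e n

q e e: 1 tree
m e e e n: 2 trees
q e: 1 tree
m e e n: 1 tree
m e n: 1 tree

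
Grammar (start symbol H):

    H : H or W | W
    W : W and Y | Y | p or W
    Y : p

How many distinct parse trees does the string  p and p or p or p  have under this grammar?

2

Parse trees for p and p or p or p:
  [H [H [W [W [Y p]] and [Y p]]] or [W p or [W [Y p]]]]
  [H [H [H [W [W [Y p]] and [Y p]]] or [W [Y p]]] or [W [Y p]]]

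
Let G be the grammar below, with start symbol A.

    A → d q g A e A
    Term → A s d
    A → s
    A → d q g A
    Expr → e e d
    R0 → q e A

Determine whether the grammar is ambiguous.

Witness: d q g d q g s e s

Derivation 1: A ⇒ d q g A e A ⇒ d q g d q g A e A ⇒ d q g d q g s e A ⇒ d q g d q g s e s
Derivation 2: A ⇒ d q g A ⇒ d q g d q g A e A ⇒ d q g d q g s e A ⇒ d q g d q g s e s

Two distinct leftmost derivations for the same string.

Ambiguous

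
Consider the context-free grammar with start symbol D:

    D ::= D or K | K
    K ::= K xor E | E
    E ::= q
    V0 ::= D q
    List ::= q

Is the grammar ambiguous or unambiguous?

Only D, K, E are reachable from D; ignoring the rest: The grammar is stratified — D handles 'or' (left-recursive), K handles 'xor', E atoms. Each operator has a fixed associativity and precedence level, so every string has one parse.

Unambiguous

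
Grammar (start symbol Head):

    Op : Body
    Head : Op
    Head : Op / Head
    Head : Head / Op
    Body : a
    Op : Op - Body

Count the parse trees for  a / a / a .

Parse trees for a / a / a:
  [Head [Op [Body a]] / [Head [Op [Body a]] / [Head [Op [Body a]]]]]
  [Head [Op [Body a]] / [Head [Head [Op [Body a]]] / [Op [Body a]]]]
  [Head [Head [Op [Body a]] / [Head [Op [Body a]]]] / [Op [Body a]]]
  [Head [Head [Head [Op [Body a]]] / [Op [Body a]]] / [Op [Body a]]]

4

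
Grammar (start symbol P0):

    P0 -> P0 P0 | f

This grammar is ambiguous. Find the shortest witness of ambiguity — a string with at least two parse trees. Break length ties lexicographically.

length 1: no string has ≥2 trees
length 2: no string has ≥2 trees
length 3: f f f has 2 parse trees

Two derivations of f f f:
  P0 ⇒ P0 P0 ⇒ P0 P0 P0 ⇒ f P0 P0 ⇒ f f P0 ⇒ f f f
  P0 ⇒ P0 P0 ⇒ f P0 ⇒ f P0 P0 ⇒ f f P0 ⇒ f f f

f f f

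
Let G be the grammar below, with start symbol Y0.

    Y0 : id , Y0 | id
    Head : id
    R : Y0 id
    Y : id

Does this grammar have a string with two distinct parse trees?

(Head, R, Y are unreachable from Y0, so their rules don't affect L(Y0).) The reachable grammar is A → atom sep A | atom. Each atom is followed by either the separator (recurse) or end-of-string (stop) — no choice point.

Unambiguous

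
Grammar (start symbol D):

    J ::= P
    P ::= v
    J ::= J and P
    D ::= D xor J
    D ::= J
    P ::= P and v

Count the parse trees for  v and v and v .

4

Parse trees for v and v and v:
  [D [J [P [P [P v] and v] and v]]]
  [D [J [J [P v]] and [P [P v] and v]]]
  [D [J [J [P [P v] and v]] and [P v]]]
  [D [J [J [J [P v]] and [P v]] and [P v]]]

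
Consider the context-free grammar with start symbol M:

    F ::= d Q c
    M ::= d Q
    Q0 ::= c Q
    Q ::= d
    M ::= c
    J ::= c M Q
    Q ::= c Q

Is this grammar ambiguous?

(F, Q0, J are unreachable from M, so their rules don't affect L(M).) Each reachable nonterminal has at most one production per leading terminal, and all productions are right-linear; the derivation is determined token-by-token.

Unambiguous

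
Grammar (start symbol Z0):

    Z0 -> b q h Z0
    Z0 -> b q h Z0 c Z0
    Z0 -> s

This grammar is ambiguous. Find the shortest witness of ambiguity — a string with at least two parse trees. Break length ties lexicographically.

b q h b q h s c s

length 1: no string has ≥2 trees
length 4: no string has ≥2 trees
length 6: no string has ≥2 trees
length 7: no string has ≥2 trees
length 9: b q h b q h s c s has 2 parse trees

Two derivations of b q h b q h s c s:
  Z0 ⇒ b q h Z0 ⇒ b q h b q h Z0 c Z0 ⇒ b q h b q h s c Z0 ⇒ b q h b q h s c s
  Z0 ⇒ b q h Z0 c Z0 ⇒ b q h b q h Z0 c Z0 ⇒ b q h b q h s c Z0 ⇒ b q h b q h s c s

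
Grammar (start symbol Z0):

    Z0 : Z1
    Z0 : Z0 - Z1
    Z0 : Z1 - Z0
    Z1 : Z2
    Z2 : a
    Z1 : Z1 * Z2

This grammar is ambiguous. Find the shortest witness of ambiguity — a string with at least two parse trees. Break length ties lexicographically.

length 1: no string has ≥2 trees
length 3: a - a has 2 parse trees

Two derivations of a - a:
  Z0 ⇒ Z0 - Z1 ⇒ Z1 - Z1 ⇒ Z2 - Z1 ⇒ a - Z1 ⇒ a - Z2 ⇒ a - a
  Z0 ⇒ Z1 - Z0 ⇒ Z2 - Z0 ⇒ a - Z0 ⇒ a - Z1 ⇒ a - Z2 ⇒ a - a

a - a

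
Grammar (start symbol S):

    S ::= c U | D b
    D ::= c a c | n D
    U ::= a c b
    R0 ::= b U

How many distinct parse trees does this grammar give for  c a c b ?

2

Parse trees for c a c b:
  [S c [U a c b]]
  [S [D c a c] b]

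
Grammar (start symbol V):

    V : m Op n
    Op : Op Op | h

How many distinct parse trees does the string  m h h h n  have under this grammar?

Parse trees for m h h h n:
  [V m [Op [Op h] [Op [Op h] [Op h]]] n]
  [V m [Op [Op [Op h] [Op h]] [Op h]] n]

2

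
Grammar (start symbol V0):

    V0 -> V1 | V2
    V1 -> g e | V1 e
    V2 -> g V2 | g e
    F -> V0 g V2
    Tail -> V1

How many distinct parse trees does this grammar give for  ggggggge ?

1

Parse trees for ggggggge:
  [V0 [V2 g [V2 g [V2 g [V2 g [V2 g [V2 g [V2 g e]]]]]]]]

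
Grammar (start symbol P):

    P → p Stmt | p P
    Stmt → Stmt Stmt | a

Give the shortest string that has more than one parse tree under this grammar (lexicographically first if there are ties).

length 2: no string has ≥2 trees
length 3: no string has ≥2 trees
length 4: p a a a has 2 parse trees

Two derivations of p a a a:
  P ⇒ p Stmt ⇒ p Stmt Stmt ⇒ p Stmt Stmt Stmt ⇒ p a Stmt Stmt ⇒ p a a Stmt ⇒ p a a a
  P ⇒ p Stmt ⇒ p Stmt Stmt ⇒ p a Stmt ⇒ p a Stmt Stmt ⇒ p a a Stmt ⇒ p a a a

p a a a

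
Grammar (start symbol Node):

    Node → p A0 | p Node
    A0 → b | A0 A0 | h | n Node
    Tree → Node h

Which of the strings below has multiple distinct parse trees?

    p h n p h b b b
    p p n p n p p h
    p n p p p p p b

p h n p h b b b: 28 trees
p p n p n p p h: 1 tree
p n p p p p p b: 1 tree

p h n p h b b b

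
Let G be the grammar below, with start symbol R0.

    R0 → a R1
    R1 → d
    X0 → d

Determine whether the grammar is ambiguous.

Unambiguous

Only R0, R1 are reachable from R0; ignoring the rest: Each reachable nonterminal has at most one production per leading terminal, and all productions are right-linear; the derivation is determined token-by-token.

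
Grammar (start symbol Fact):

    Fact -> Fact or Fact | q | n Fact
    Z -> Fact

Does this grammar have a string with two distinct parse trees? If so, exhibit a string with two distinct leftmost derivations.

Ambiguous

Witness: n q or q

Derivation 1: Fact ⇒ Fact or Fact ⇒ n Fact or Fact ⇒ n q or Fact ⇒ n q or q
Derivation 2: Fact ⇒ n Fact ⇒ n Fact or Fact ⇒ n q or Fact ⇒ n q or q

Two distinct leftmost derivations for the same string.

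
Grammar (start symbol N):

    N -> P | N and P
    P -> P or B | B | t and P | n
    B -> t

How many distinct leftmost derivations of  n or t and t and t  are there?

Parse trees for n or t and t and t:
  [N [N [P [P n] or [B t]]] and [P t and [P [B t]]]]
  [N [N [N [P [P n] or [B t]]] and [P [B t]]] and [P [B t]]]

2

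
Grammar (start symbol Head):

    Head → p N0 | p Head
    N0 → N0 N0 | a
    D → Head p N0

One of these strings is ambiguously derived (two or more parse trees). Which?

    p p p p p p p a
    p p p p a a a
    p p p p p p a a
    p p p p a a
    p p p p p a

p p p p p p p a: 1 tree
p p p p a a a: 2 trees
p p p p p p a a: 1 tree
p p p p a a: 1 tree
p p p p p a: 1 tree

p p p p a a a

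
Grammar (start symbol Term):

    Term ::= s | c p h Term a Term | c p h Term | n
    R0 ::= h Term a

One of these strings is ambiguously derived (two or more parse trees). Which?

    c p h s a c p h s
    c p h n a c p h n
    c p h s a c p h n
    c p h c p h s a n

c p h c p h s a n

c p h s a c p h s: 1 tree
c p h n a c p h n: 1 tree
c p h s a c p h n: 1 tree
c p h c p h s a n: 2 trees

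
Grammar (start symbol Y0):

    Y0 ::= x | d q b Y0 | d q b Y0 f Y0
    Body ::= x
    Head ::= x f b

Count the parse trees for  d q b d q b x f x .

2

Parse trees for d q b d q b x f x:
  [Y0 d q b [Y0 d q b [Y0 x] f [Y0 x]]]
  [Y0 d q b [Y0 d q b [Y0 x]] f [Y0 x]]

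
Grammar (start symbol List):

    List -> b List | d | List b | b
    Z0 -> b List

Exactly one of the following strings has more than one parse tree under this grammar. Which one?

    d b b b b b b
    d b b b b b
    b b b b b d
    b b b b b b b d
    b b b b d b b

d b b b b b b: 1 tree
d b b b b b: 1 tree
b b b b b d: 1 tree
b b b b b b b d: 1 tree
b b b b d b b: 15 trees

b b b b d b b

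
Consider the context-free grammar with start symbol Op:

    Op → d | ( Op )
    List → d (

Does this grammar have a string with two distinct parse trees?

Unambiguous

Only Op is reachable from Op; ignoring the rest: Each string is a nest of matched brackets around a single atom. An opening bracket forces the recursive rule; an atom forces the base rule.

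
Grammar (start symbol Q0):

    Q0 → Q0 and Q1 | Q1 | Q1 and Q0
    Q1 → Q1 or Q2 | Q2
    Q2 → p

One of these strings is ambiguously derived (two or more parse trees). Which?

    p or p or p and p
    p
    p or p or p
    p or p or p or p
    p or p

p or p or p and p: 2 trees
p: 1 tree
p or p or p: 1 tree
p or p or p or p: 1 tree
p or p: 1 tree

p or p or p and p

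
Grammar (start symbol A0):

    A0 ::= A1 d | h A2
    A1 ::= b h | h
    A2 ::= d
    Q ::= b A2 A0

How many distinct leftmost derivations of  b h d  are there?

Parse trees for b h d:
  [A0 [A1 b h] d]

1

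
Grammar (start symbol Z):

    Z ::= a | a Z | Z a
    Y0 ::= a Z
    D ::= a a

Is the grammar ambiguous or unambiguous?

Ambiguous

Witness: a a

Derivation 1: Z ⇒ a Z ⇒ a a
Derivation 2: Z ⇒ Z a ⇒ a a

Two distinct leftmost derivations for the same string.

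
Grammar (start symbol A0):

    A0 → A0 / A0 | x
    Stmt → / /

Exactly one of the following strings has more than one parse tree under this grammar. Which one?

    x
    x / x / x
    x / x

x: 1 tree
x / x / x: 2 trees
x / x: 1 tree

x / x / x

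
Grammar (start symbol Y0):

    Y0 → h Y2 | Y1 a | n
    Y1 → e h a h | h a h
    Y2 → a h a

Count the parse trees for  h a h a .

Parse trees for h a h a:
  [Y0 h [Y2 a h a]]
  [Y0 [Y1 h a h] a]

2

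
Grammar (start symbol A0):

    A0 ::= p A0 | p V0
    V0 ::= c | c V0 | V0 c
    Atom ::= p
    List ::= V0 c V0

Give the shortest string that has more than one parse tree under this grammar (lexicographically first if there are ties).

length 2: no string has ≥2 trees
length 3: p c c has 2 parse trees

Two derivations of p c c:
  A0 ⇒ p V0 ⇒ p c V0 ⇒ p c c
  A0 ⇒ p V0 ⇒ p V0 c ⇒ p c c

p c c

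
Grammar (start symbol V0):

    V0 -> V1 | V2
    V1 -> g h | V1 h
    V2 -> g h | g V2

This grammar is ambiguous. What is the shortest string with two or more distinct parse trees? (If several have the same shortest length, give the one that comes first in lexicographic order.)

length 2: g h has 2 parse trees

Two derivations of g h:
  V0 ⇒ V1 ⇒ g h
  V0 ⇒ V2 ⇒ g h

g h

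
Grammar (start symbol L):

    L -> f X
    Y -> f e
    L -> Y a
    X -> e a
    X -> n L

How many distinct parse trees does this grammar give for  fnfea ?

2

Parse trees for fnfea:
  [L f [X n [L f [X e a]]]]
  [L f [X n [L [Y f e] a]]]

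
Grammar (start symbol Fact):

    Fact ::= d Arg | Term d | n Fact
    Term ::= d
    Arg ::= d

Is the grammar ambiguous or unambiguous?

Witness: d d

Derivation 1: Fact ⇒ d Arg ⇒ d d
Derivation 2: Fact ⇒ Term d ⇒ d d

Two distinct leftmost derivations for the same string.

Ambiguous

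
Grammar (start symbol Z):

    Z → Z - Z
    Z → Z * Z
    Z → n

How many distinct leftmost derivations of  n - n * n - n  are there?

Parse trees for n - n * n - n:
  [Z [Z n] - [Z [Z [Z n] * [Z n]] - [Z n]]]
  [Z [Z n] - [Z [Z n] * [Z [Z n] - [Z n]]]]
  [Z [Z [Z n] - [Z [Z n] * [Z n]]] - [Z n]]
  [Z [Z [Z [Z n] - [Z n]] * [Z n]] - [Z n]]
  [Z [Z [Z n] - [Z n]] * [Z [Z n] - [Z n]]]

5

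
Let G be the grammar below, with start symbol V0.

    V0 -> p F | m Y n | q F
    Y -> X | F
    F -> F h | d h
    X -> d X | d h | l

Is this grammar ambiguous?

Ambiguous

Witness: m d h n

Derivation 1: V0 ⇒ m Y n ⇒ m X n ⇒ m d h n
Derivation 2: V0 ⇒ m Y n ⇒ m F n ⇒ m d h n

Two distinct leftmost derivations for the same string.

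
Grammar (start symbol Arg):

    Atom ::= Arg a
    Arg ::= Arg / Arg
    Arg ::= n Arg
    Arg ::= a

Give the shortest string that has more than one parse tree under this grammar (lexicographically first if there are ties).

length 1: no string has ≥2 trees
length 2: no string has ≥2 trees
length 3: no string has ≥2 trees
length 4: n a / a has 2 parse trees

Two derivations of n a / a:
  Arg ⇒ Arg / Arg ⇒ n Arg / Arg ⇒ n a / Arg ⇒ n a / a
  Arg ⇒ n Arg ⇒ n Arg / Arg ⇒ n a / Arg ⇒ n a / a

n a / a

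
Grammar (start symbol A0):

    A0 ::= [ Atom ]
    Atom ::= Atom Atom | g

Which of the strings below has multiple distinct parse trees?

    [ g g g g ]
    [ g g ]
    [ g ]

[ g g g g ]

[ g g g g ]: 5 trees
[ g g ]: 1 tree
[ g ]: 1 tree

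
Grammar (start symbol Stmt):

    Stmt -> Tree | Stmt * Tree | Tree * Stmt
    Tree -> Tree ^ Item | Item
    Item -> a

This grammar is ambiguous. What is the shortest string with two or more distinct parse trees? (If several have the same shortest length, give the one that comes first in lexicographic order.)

a * a

length 1: no string has ≥2 trees
length 3: a * a has 2 parse trees

Two derivations of a * a:
  Stmt ⇒ Stmt * Tree ⇒ Tree * Tree ⇒ Item * Tree ⇒ a * Tree ⇒ a * Item ⇒ a * a
  Stmt ⇒ Tree * Stmt ⇒ Item * Stmt ⇒ a * Stmt ⇒ a * Tree ⇒ a * Item ⇒ a * a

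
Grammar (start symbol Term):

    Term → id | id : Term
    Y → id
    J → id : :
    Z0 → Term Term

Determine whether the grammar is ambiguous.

(Y, J, Z0 are unreachable from Term, so their rules don't affect L(Term).) The reachable grammar is A → atom sep A | atom. Each atom is followed by either the separator (recurse) or end-of-string (stop) — no choice point.

Unambiguous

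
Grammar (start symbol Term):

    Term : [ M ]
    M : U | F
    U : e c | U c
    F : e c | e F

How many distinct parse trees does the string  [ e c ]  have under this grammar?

2

Parse trees for [ e c ]:
  [Term [ [M [U e c]] ]]
  [Term [ [M [F e c]] ]]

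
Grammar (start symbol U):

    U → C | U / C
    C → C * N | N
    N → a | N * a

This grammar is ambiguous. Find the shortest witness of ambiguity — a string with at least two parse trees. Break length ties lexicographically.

a * a

length 1: no string has ≥2 trees
length 3: a * a has 2 parse trees

Two derivations of a * a:
  U ⇒ C ⇒ C * N ⇒ N * N ⇒ a * N ⇒ a * a
  U ⇒ C ⇒ N ⇒ N * a ⇒ a * a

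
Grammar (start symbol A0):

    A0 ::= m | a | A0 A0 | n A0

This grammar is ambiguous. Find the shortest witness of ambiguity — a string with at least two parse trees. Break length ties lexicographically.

length 1: no string has ≥2 trees
length 2: no string has ≥2 trees
length 3: a a a has 2 parse trees

Two derivations of a a a:
  A0 ⇒ A0 A0 ⇒ a A0 ⇒ a A0 A0 ⇒ a a A0 ⇒ a a a
  A0 ⇒ A0 A0 ⇒ A0 A0 A0 ⇒ a A0 A0 ⇒ a a A0 ⇒ a a a

a a a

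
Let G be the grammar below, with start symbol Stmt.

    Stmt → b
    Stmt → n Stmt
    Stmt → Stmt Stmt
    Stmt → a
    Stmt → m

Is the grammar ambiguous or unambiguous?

Witness: a a a

Derivation 1: Stmt ⇒ Stmt Stmt ⇒ Stmt Stmt Stmt ⇒ a Stmt Stmt ⇒ a a Stmt ⇒ a a a
Derivation 2: Stmt ⇒ Stmt Stmt ⇒ a Stmt ⇒ a Stmt Stmt ⇒ a a Stmt ⇒ a a a

Two distinct leftmost derivations for the same string.

Ambiguous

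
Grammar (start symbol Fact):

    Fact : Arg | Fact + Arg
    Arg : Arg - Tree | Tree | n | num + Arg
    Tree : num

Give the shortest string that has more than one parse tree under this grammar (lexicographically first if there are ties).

num + n

length 1: no string has ≥2 trees
length 3: num + n has 2 parse trees

Two derivations of num + n:
  Fact ⇒ Arg ⇒ num + Arg ⇒ num + n
  Fact ⇒ Fact + Arg ⇒ Arg + Arg ⇒ Tree + Arg ⇒ num + Arg ⇒ num + n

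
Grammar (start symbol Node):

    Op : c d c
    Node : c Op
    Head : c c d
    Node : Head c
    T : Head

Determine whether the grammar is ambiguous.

Ambiguous

Witness: c c d c

Derivation 1: Node ⇒ c Op ⇒ c c d c
Derivation 2: Node ⇒ Head c ⇒ c c d c

Two distinct leftmost derivations for the same string.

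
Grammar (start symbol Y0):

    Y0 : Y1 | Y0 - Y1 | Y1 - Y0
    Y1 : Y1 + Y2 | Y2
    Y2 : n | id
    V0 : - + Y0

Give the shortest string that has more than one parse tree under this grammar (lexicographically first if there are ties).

length 1: no string has ≥2 trees
length 3: id - id has 2 parse trees

Two derivations of id - id:
  Y0 ⇒ Y0 - Y1 ⇒ Y1 - Y1 ⇒ Y2 - Y1 ⇒ id - Y1 ⇒ id - Y2 ⇒ id - id
  Y0 ⇒ Y1 - Y0 ⇒ Y2 - Y0 ⇒ id - Y0 ⇒ id - Y1 ⇒ id - Y2 ⇒ id - id

id - id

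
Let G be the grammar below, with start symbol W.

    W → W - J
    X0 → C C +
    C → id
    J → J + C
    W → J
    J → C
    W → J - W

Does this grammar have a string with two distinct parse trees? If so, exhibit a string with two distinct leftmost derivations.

Witness: id - id

Derivation 1: W ⇒ W - J ⇒ J - J ⇒ C - J ⇒ id - J ⇒ id - C ⇒ id - id
Derivation 2: W ⇒ J - W ⇒ C - W ⇒ id - W ⇒ id - J ⇒ id - C ⇒ id - id

Two distinct leftmost derivations for the same string.

Ambiguous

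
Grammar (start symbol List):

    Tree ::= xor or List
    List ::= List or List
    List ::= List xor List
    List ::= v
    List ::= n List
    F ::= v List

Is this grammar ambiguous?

Ambiguous

Witness: n v or v

Derivation 1: List ⇒ List or List ⇒ n List or List ⇒ n v or List ⇒ n v or v
Derivation 2: List ⇒ n List ⇒ n List or List ⇒ n v or List ⇒ n v or v

Two distinct leftmost derivations for the same string.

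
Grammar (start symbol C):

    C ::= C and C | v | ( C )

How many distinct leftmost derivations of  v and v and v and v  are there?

Parse trees for v and v and v and v:
  [C [C v] and [C [C v] and [C [C v] and [C v]]]]
  [C [C v] and [C [C [C v] and [C v]] and [C v]]]
  [C [C [C v] and [C v]] and [C [C v] and [C v]]]
  [C [C [C v] and [C [C v] and [C v]]] and [C v]]
  [C [C [C [C v] and [C v]] and [C v]] and [C v]]

5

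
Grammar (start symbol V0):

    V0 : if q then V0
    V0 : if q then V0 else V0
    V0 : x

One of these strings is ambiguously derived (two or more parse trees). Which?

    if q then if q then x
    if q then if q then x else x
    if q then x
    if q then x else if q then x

if q then if q then x: 1 tree
if q then if q then x else x: 2 trees
if q then x: 1 tree
if q then x else if q then x: 1 tree

if q then if q then x else x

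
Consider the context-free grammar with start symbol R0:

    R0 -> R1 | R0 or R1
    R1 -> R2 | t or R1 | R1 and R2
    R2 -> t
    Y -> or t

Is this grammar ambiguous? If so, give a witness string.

Ambiguous

Witness: t or t

Derivation 1: R0 ⇒ R1 ⇒ t or R1 ⇒ t or R2 ⇒ t or t
Derivation 2: R0 ⇒ R0 or R1 ⇒ R1 or R1 ⇒ R2 or R1 ⇒ t or R1 ⇒ t or R2 ⇒ t or t

Two distinct leftmost derivations for the same string.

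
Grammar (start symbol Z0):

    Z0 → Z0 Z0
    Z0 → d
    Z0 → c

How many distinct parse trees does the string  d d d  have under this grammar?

Parse trees for d d d:
  [Z0 [Z0 d] [Z0 [Z0 d] [Z0 d]]]
  [Z0 [Z0 [Z0 d] [Z0 d]] [Z0 d]]

2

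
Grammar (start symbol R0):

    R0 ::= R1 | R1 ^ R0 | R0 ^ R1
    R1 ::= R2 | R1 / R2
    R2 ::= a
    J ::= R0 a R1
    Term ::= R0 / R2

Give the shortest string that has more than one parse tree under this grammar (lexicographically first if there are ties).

length 1: no string has ≥2 trees
length 3: a ^ a has 2 parse trees

Two derivations of a ^ a:
  R0 ⇒ R1 ^ R0 ⇒ R2 ^ R0 ⇒ a ^ R0 ⇒ a ^ R1 ⇒ a ^ R2 ⇒ a ^ a
  R0 ⇒ R0 ^ R1 ⇒ R1 ^ R1 ⇒ R2 ^ R1 ⇒ a ^ R1 ⇒ a ^ R2 ⇒ a ^ a

a ^ a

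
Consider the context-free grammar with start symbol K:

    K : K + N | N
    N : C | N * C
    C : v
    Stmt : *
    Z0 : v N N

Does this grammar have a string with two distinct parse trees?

Unambiguous

Only K, N, C are reachable from K; ignoring the rest: The grammar is stratified — K handles '+' (left-recursive), N handles '*', C atoms. Each operator has a fixed associativity and precedence level, so every string has one parse.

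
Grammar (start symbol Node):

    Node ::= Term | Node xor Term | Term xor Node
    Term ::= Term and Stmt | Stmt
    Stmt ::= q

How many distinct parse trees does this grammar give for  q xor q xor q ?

4

Parse trees for q xor q xor q:
  [Node [Node [Node [Term [Stmt q]]] xor [Term [Stmt q]]] xor [Term [Stmt q]]]
  [Node [Node [Term [Stmt q]] xor [Node [Term [Stmt q]]]] xor [Term [Stmt q]]]
  [Node [Term [Stmt q]] xor [Node [Node [Term [Stmt q]]] xor [Term [Stmt q]]]]
  [Node [Term [Stmt q]] xor [Node [Term [Stmt q]] xor [Node [Term [Stmt q]]]]]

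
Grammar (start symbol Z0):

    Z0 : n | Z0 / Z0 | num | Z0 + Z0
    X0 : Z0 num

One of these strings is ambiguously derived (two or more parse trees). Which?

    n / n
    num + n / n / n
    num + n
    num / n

n / n: 1 tree
num + n / n / n: 5 trees
num + n: 1 tree
num / n: 1 tree

num + n / n / n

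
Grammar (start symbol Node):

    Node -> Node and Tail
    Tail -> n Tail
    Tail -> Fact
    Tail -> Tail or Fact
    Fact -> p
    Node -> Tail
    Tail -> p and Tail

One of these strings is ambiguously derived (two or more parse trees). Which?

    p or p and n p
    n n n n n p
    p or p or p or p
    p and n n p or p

p or p and n p: 1 tree
n n n n n p: 1 tree
p or p or p or p: 1 tree
p and n n p or p: 7 trees

p and n n p or p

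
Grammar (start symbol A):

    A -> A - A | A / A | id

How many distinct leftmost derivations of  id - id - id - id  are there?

5

Parse trees for id - id - id - id:
  [A [A id] - [A [A id] - [A [A id] - [A id]]]]
  [A [A id] - [A [A [A id] - [A id]] - [A id]]]
  [A [A [A id] - [A id]] - [A [A id] - [A id]]]
  [A [A [A id] - [A [A id] - [A id]]] - [A id]]
  [A [A [A [A id] - [A id]] - [A id]] - [A id]]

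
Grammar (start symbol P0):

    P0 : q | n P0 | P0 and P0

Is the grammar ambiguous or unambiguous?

Witness: n q and q

Derivation 1: P0 ⇒ n P0 ⇒ n P0 and P0 ⇒ n q and P0 ⇒ n q and q
Derivation 2: P0 ⇒ P0 and P0 ⇒ n P0 and P0 ⇒ n q and P0 ⇒ n q and q

Two distinct leftmost derivations for the same string.

Ambiguous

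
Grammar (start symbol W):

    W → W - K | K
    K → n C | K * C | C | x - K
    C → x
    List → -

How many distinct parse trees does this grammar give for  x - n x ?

Parse trees for x - n x:
  [W [W [K [C x]]] - [K n [C x]]]
  [W [K x - [K n [C x]]]]

2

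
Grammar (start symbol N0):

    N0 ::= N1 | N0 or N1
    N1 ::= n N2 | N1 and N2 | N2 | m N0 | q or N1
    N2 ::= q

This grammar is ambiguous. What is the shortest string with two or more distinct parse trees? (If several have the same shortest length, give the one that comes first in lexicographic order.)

q or q

length 1: no string has ≥2 trees
length 2: no string has ≥2 trees
length 3: q or q has 2 parse trees

Two derivations of q or q:
  N0 ⇒ N1 ⇒ q or N1 ⇒ q or N2 ⇒ q or q
  N0 ⇒ N0 or N1 ⇒ N1 or N1 ⇒ N2 or N1 ⇒ q or N1 ⇒ q or N2 ⇒ q or q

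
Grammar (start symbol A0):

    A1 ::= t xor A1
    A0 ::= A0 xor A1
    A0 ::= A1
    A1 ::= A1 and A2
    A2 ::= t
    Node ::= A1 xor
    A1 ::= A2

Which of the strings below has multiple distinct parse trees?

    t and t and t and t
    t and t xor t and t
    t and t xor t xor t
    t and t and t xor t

t and t xor t xor t

t and t and t and t: 1 tree
t and t xor t and t: 1 tree
t and t xor t xor t: 2 trees
t and t and t xor t: 1 tree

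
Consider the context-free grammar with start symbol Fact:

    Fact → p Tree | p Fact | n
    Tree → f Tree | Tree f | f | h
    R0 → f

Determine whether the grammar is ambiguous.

Ambiguous

Witness: p f f

Derivation 1: Fact ⇒ p Tree ⇒ p f Tree ⇒ p f f
Derivation 2: Fact ⇒ p Tree ⇒ p Tree f ⇒ p f f

Two distinct leftmost derivations for the same string.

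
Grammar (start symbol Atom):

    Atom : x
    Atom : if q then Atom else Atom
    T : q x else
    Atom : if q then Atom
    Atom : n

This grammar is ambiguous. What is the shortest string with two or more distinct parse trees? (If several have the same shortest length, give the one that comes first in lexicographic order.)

length 1: no string has ≥2 trees
length 4: no string has ≥2 trees
length 6: no string has ≥2 trees
length 7: no string has ≥2 trees
length 9: if q then if q then n else n has 2 parse trees

Two derivations of if q then if q then n else n:
  Atom ⇒ if q then Atom else Atom ⇒ if q then if q then Atom else Atom ⇒ if q then if q then n else Atom ⇒ if q then if q then n else n
  Atom ⇒ if q then Atom ⇒ if q then if q then Atom else Atom ⇒ if q then if q then n else Atom ⇒ if q then if q then n else n

if q then if q then n else n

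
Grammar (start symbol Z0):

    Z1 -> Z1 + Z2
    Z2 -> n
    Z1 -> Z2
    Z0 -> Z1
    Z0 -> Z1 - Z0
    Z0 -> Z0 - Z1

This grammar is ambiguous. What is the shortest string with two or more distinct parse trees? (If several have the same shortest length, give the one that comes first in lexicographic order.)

n - n

length 1: no string has ≥2 trees
length 3: n - n has 2 parse trees

Two derivations of n - n:
  Z0 ⇒ Z1 - Z0 ⇒ Z2 - Z0 ⇒ n - Z0 ⇒ n - Z1 ⇒ n - Z2 ⇒ n - n
  Z0 ⇒ Z0 - Z1 ⇒ Z1 - Z1 ⇒ Z2 - Z1 ⇒ n - Z1 ⇒ n - Z2 ⇒ n - n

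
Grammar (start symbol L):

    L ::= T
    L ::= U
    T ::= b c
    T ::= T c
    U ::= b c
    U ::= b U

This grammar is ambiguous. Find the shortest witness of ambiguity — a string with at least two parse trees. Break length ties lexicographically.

length 2: b c has 2 parse trees

Two derivations of b c:
  L ⇒ T ⇒ b c
  L ⇒ U ⇒ b c

b c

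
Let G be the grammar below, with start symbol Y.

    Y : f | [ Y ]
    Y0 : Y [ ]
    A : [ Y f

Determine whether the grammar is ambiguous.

(Y0, A are unreachable from Y, so their rules don't affect L(Y).) Each string is a nest of matched brackets around a single atom. An opening bracket forces the recursive rule; an atom forces the base rule.

Unambiguous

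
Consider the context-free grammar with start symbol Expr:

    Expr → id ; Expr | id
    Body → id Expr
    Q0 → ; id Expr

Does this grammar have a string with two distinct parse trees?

Only Expr is reachable from Expr; ignoring the rest: The reachable grammar is A → atom sep A | atom. Each atom is followed by either the separator (recurse) or end-of-string (stop) — no choice point.

Unambiguous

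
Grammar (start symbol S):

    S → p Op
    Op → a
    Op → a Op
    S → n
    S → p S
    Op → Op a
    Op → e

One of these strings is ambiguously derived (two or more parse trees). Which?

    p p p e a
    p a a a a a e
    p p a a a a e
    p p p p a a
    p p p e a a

p p p p a a

p p p e a: 1 tree
p a a a a a e: 1 tree
p p a a a a e: 1 tree
p p p p a a: 2 trees
p p p e a a: 1 tree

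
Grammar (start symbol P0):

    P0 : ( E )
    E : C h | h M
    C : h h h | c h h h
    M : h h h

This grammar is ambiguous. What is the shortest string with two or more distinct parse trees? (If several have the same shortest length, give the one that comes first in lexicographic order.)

length 6: ( h h h h ) has 2 parse trees

Two derivations of ( h h h h ):
  P0 ⇒ ( E ) ⇒ ( C h ) ⇒ ( h h h h )
  P0 ⇒ ( E ) ⇒ ( h M ) ⇒ ( h h h h )

( h h h h )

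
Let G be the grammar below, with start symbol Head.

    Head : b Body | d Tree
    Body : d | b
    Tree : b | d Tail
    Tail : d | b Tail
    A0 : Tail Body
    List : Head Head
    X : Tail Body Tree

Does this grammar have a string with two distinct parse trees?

(A0, List, X are unreachable from Head, so their rules don't affect L(Head).) The reachable rules are right-linear with at most one rule per (nonterminal, next-terminal) pair. Each input token forces the next rule, so parsing is deterministic.

Unambiguous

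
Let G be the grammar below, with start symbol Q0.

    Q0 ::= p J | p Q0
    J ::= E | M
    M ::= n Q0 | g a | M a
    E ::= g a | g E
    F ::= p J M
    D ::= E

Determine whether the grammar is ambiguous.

Witness: p g a

Derivation 1: Q0 ⇒ p J ⇒ p E ⇒ p g a
Derivation 2: Q0 ⇒ p J ⇒ p M ⇒ p g a

Two distinct leftmost derivations for the same string.

Ambiguous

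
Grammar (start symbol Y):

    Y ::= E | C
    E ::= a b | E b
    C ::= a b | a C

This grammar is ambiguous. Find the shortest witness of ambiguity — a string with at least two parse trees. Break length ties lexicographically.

length 2: a b has 2 parse trees

Two derivations of a b:
  Y ⇒ E ⇒ a b
  Y ⇒ C ⇒ a b

a b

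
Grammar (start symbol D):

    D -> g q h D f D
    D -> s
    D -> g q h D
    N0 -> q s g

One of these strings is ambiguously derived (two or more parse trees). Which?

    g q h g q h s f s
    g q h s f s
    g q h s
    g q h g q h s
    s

g q h g q h s f s

g q h g q h s f s: 2 trees
g q h s f s: 1 tree
g q h s: 1 tree
g q h g q h s: 1 tree
s: 1 tree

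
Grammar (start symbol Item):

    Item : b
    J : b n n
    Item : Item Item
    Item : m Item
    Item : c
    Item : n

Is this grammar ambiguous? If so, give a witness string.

Witness: b b b

Derivation 1: Item ⇒ Item Item ⇒ b Item ⇒ b Item Item ⇒ b b Item ⇒ b b b
Derivation 2: Item ⇒ Item Item ⇒ Item Item Item ⇒ b Item Item ⇒ b b Item ⇒ b b b

Two distinct leftmost derivations for the same string.

Ambiguous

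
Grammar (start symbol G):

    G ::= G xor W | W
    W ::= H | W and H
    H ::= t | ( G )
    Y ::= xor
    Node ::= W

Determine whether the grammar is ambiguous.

Unambiguous

(Y, Node are unreachable from G, so their rules don't affect L(G).) The grammar is stratified — G handles 'xor' (left-recursive), W handles 'and', H atoms. Each operator has a fixed associativity and precedence level, so every string has one parse.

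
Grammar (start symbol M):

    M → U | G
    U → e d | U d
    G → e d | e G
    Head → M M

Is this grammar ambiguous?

Witness: e d

Derivation 1: M ⇒ U ⇒ e d
Derivation 2: M ⇒ G ⇒ e d

Two distinct leftmost derivations for the same string.

Ambiguous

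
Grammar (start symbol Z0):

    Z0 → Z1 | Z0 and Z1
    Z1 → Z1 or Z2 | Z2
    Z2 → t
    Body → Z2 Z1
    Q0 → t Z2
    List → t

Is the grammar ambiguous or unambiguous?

Only Z0, Z1, Z2 are reachable from Z0; ignoring the rest: The grammar is stratified — Z0 handles 'and' (left-recursive), Z1 handles 'or', Z2 atoms. Each operator has a fixed associativity and precedence level, so every string has one parse.

Unambiguous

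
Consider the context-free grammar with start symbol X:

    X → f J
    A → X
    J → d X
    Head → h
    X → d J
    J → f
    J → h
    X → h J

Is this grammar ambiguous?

Unambiguous

Only X, J are reachable from X; ignoring the rest: Each reachable nonterminal has at most one production per leading terminal, and all productions are right-linear; the derivation is determined token-by-token.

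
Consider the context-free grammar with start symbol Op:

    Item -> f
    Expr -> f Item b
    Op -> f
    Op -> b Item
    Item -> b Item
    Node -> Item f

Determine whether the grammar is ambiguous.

Only Op, Item are reachable from Op; ignoring the rest: The reachable rules are right-linear with at most one rule per (nonterminal, next-terminal) pair. Each input token forces the next rule, so parsing is deterministic.

Unambiguous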